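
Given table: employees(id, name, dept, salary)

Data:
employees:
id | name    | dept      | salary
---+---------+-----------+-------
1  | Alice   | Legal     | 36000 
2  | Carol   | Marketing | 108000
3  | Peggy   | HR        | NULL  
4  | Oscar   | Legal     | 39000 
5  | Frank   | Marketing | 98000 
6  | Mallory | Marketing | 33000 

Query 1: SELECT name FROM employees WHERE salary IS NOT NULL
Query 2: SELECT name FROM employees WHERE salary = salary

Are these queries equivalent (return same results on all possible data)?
Yes, equivalent

Both queries return: [('Alice',), ('Carol',), ('Frank',), ('Mallory',), ('Oscar',)]

Reason: IS NOT NULL vs self-equality (both exclude NULLs)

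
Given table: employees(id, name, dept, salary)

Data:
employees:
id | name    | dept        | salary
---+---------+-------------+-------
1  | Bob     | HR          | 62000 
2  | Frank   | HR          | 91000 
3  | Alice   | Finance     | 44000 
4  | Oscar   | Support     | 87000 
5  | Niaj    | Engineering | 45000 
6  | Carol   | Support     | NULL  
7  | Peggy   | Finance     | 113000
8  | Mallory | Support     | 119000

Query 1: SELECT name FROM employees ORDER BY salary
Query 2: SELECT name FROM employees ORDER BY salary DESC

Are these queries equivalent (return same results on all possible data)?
No, not equivalent

Query 1 returns: [('Carol',), ('Alice',), ('Niaj',), ('Bob',), ('Oscar',), ('Frank',), ('Peggy',), ('Mallory',)]
Query 2 returns: [('Mallory',), ('Peggy',), ('Frank',), ('Oscar',), ('Bob',), ('Niaj',), ('Alice',), ('Carol',)]

Reason: ASC vs DESC gives opposite ordering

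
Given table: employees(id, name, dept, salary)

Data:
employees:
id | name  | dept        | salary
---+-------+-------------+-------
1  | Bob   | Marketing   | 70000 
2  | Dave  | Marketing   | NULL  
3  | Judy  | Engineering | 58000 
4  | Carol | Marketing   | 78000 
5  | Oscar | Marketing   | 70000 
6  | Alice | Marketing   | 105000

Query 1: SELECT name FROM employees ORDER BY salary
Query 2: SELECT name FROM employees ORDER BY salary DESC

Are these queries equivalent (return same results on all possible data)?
No, not equivalent

Query 1 returns: [('Dave',), ('Judy',), ('Bob',), ('Oscar',), ('Carol',), ('Alice',)]
Query 2 returns: [('Alice',), ('Carol',), ('Bob',), ('Oscar',), ('Judy',), ('Dave',)]

Reason: ASC vs DESC gives opposite ordering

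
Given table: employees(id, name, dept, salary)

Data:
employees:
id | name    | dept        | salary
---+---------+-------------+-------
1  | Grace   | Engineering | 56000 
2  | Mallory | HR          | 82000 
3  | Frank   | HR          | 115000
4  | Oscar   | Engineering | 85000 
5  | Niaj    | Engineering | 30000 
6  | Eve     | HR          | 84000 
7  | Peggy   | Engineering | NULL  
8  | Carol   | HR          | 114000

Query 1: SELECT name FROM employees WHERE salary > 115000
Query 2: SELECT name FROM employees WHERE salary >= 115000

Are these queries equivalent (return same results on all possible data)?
No, not equivalent

Query 1 returns: []
Query 2 returns: [('Frank',)]

Reason: > vs >= gives different results when salary = 115000 exists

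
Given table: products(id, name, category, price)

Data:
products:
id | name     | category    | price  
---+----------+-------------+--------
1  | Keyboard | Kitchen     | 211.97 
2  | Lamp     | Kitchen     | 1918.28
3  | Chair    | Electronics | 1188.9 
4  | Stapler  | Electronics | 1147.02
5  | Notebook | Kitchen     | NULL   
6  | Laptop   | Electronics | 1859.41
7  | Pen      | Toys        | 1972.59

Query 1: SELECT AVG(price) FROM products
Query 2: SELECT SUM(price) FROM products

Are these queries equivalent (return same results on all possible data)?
No, not equivalent

Query 1 returns: [(1383.0283333333334,)]
Query 2 returns: [(8298.17,)]

Reason: AVG vs SUM give different aggregate values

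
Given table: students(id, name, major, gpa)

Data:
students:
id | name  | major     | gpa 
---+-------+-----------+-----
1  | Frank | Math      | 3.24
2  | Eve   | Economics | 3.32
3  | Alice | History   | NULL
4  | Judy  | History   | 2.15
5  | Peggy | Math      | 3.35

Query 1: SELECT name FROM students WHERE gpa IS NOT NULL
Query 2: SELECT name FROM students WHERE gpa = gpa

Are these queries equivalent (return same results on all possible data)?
Yes, equivalent

Both queries return: [('Eve',), ('Frank',), ('Judy',), ('Peggy',)]

Reason: IS NOT NULL vs self-equality (both exclude NULLs)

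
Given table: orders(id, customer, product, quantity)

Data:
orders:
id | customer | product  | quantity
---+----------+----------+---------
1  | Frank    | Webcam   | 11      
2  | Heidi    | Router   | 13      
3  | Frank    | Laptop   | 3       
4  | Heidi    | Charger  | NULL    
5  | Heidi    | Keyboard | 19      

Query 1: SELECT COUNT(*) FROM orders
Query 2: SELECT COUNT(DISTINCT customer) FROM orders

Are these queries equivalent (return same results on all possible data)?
No, not equivalent

Query 1 returns: [(5,)]
Query 2 returns: [(2,)]

Reason: COUNT(*) counts rows, COUNT(DISTINCT customer) counts unique customers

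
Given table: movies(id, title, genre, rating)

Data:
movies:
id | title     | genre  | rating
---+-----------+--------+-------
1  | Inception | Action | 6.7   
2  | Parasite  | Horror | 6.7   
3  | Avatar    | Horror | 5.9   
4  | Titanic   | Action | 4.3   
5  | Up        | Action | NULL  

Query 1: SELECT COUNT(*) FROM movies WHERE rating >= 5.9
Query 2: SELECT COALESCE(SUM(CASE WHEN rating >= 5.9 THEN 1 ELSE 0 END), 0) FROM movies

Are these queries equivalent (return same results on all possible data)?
Yes, equivalent

Both queries return: [(3,)]

Reason: COUNT with WHERE vs conditional SUM (COALESCE handles empty-table NULL)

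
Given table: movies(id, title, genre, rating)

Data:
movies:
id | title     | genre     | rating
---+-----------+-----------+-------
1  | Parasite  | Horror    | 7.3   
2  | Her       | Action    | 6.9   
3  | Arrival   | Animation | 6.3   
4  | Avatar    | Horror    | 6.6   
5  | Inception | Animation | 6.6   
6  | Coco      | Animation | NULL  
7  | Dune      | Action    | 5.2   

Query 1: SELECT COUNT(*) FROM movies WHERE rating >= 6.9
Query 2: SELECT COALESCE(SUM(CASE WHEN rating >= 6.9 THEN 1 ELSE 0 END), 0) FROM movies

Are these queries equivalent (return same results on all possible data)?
Yes, equivalent

Both queries return: [(2,)]

Reason: COUNT with WHERE vs conditional SUM (COALESCE handles empty-table NULL)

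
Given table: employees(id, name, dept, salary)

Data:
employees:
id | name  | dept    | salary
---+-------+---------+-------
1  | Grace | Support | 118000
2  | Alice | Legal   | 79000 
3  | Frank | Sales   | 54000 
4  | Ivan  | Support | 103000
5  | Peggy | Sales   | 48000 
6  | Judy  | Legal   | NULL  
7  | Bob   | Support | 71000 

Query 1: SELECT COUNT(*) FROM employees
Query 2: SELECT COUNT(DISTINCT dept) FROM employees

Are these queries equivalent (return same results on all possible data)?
No, not equivalent

Query 1 returns: [(7,)]
Query 2 returns: [(3,)]

Reason: COUNT(*) counts rows, COUNT(DISTINCT dept) counts unique depts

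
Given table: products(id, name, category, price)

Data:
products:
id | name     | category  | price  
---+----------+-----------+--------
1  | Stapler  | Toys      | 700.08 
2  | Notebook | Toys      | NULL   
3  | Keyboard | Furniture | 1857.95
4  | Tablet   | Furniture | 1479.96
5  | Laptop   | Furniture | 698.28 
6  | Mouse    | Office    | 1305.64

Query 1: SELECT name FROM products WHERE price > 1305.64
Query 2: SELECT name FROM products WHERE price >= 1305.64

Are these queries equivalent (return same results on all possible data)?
No, not equivalent

Query 1 returns: [('Keyboard',), ('Tablet',)]
Query 2 returns: [('Keyboard',), ('Tablet',), ('Mouse',)]

Reason: > vs >= gives different results when price = 1305.64 exists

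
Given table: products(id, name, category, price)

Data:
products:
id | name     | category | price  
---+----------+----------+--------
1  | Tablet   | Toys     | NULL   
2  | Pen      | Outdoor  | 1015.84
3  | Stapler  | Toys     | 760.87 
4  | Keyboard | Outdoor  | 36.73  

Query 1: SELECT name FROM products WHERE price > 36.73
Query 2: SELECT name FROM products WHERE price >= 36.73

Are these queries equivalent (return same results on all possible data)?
No, not equivalent

Query 1 returns: [('Pen',), ('Stapler',)]
Query 2 returns: [('Pen',), ('Stapler',), ('Keyboard',)]

Reason: > vs >= gives different results when price = 36.73 exists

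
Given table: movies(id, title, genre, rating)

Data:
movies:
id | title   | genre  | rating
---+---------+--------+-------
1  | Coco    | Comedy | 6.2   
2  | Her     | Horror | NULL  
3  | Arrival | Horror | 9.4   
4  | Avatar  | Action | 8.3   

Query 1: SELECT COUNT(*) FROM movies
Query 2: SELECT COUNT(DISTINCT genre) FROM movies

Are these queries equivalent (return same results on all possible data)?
No, not equivalent

Query 1 returns: [(4,)]
Query 2 returns: [(3,)]

Reason: COUNT(*) counts rows, COUNT(DISTINCT genre) counts unique genres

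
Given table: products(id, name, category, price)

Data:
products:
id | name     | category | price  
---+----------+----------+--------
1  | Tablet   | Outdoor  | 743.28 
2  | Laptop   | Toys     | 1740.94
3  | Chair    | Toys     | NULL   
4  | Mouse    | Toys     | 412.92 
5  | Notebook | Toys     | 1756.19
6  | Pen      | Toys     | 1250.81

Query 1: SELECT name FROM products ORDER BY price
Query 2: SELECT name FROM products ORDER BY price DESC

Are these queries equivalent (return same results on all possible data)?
No, not equivalent

Query 1 returns: [('Chair',), ('Mouse',), ('Tablet',), ('Pen',), ('Laptop',), ('Notebook',)]
Query 2 returns: [('Notebook',), ('Laptop',), ('Pen',), ('Tablet',), ('Mouse',), ('Chair',)]

Reason: ASC vs DESC gives opposite ordering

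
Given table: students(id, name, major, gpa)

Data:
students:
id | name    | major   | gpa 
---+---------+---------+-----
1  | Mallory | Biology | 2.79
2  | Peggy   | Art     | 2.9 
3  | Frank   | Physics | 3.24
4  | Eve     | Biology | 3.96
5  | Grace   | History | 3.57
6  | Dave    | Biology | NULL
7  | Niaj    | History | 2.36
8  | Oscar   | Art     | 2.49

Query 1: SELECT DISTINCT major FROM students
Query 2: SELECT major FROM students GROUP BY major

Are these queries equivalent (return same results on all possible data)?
Yes, equivalent

Both queries return: [('Art',), ('Biology',), ('History',), ('Physics',)]

Reason: Both get unique majors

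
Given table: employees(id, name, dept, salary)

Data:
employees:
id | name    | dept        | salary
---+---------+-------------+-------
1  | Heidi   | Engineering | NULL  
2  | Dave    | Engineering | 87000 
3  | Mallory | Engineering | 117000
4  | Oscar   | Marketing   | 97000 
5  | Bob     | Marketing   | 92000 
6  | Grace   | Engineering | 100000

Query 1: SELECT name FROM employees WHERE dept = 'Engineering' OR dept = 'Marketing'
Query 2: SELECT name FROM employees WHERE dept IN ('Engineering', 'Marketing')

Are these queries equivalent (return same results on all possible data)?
Yes, equivalent

Both queries return: [('Bob',), ('Dave',), ('Grace',), ('Heidi',), ('Mallory',), ('Oscar',)]

Reason: OR vs IN are equivalent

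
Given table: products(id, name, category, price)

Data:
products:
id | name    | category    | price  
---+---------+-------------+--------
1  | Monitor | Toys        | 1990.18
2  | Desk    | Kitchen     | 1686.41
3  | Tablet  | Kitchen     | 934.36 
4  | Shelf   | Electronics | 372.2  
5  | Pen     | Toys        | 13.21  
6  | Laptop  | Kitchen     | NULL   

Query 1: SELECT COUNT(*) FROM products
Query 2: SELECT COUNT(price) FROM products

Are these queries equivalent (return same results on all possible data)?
No, not equivalent

Query 1 returns: [(6,)]
Query 2 returns: [(5,)]

Reason: COUNT(*) includes NULLs, COUNT(column) excludes them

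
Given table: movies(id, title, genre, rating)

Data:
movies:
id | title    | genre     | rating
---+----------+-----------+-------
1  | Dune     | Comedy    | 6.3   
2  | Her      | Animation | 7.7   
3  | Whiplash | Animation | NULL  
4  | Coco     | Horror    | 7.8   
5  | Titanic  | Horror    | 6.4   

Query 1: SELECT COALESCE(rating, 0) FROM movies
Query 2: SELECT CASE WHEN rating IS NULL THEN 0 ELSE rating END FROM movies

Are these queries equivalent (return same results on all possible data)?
Yes, equivalent

Both queries return: [(0,), (6.3,), (6.4,), (7.7,), (7.8,)]

Reason: COALESCE vs CASE for NULL handling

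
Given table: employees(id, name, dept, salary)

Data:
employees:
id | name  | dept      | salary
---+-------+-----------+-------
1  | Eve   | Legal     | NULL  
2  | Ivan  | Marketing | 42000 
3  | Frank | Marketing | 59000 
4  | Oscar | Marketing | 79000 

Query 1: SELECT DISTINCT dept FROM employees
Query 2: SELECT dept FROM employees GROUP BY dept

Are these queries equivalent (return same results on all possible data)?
Yes, equivalent

Both queries return: [('Legal',), ('Marketing',)]

Reason: Both get unique depts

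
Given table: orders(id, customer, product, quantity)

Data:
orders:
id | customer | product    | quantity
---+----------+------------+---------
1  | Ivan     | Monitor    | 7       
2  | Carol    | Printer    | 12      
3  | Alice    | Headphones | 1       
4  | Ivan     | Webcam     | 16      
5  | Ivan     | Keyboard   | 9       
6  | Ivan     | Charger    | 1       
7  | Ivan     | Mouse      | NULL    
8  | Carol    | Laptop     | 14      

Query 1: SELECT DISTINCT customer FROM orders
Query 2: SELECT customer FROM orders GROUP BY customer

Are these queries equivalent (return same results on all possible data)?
Yes, equivalent

Both queries return: [('Alice',), ('Carol',), ('Ivan',)]

Reason: Both get unique customers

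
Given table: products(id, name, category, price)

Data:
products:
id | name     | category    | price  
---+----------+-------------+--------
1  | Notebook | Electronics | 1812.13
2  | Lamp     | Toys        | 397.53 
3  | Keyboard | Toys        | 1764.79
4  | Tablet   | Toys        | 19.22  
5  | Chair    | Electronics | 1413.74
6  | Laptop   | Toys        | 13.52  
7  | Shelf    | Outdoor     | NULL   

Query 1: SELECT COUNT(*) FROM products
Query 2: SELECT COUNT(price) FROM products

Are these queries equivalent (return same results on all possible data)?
No, not equivalent

Query 1 returns: [(7,)]
Query 2 returns: [(6,)]

Reason: COUNT(*) includes NULLs, COUNT(column) excludes them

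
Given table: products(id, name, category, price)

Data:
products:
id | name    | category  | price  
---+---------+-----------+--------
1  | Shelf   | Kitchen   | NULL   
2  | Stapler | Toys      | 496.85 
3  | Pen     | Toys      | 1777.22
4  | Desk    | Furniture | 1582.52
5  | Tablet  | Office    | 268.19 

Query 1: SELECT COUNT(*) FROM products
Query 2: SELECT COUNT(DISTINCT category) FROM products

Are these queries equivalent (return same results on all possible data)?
No, not equivalent

Query 1 returns: [(5,)]
Query 2 returns: [(4,)]

Reason: COUNT(*) counts rows, COUNT(DISTINCT category) counts unique categorys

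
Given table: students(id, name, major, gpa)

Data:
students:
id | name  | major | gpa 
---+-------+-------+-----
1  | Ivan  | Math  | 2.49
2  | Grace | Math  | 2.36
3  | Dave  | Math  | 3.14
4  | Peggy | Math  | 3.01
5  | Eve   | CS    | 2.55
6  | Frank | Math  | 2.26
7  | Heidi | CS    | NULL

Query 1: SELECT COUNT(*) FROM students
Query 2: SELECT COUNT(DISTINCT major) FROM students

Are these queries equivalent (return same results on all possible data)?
No, not equivalent

Query 1 returns: [(7,)]
Query 2 returns: [(2,)]

Reason: COUNT(*) counts rows, COUNT(DISTINCT major) counts unique majors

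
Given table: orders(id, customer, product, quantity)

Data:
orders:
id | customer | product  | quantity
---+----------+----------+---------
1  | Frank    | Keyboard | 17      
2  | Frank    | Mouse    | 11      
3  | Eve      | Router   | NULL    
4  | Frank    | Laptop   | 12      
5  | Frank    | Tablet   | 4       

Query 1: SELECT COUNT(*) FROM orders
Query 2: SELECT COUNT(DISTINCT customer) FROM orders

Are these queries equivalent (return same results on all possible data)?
No, not equivalent

Query 1 returns: [(5,)]
Query 2 returns: [(2,)]

Reason: COUNT(*) counts rows, COUNT(DISTINCT customer) counts unique customers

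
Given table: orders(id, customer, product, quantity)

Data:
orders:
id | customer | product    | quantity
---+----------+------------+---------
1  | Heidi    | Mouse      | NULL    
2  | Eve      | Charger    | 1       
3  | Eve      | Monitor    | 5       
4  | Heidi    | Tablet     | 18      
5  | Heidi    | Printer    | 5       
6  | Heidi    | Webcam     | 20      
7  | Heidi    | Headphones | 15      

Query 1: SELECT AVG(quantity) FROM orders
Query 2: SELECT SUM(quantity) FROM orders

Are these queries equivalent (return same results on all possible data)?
No, not equivalent

Query 1 returns: [(10.666666666666666,)]
Query 2 returns: [(64,)]

Reason: AVG vs SUM give different aggregate values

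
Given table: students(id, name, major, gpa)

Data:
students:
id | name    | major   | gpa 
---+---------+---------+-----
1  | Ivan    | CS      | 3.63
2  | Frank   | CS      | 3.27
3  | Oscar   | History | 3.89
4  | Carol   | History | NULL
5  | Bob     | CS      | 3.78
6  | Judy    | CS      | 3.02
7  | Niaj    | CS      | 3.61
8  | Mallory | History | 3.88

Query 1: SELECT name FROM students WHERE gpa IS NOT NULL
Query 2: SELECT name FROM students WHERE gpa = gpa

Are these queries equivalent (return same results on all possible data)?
Yes, equivalent

Both queries return: [('Bob',), ('Frank',), ('Ivan',), ('Judy',), ('Mallory',), ('Niaj',), ('Oscar',)]

Reason: IS NOT NULL vs self-equality (both exclude NULLs)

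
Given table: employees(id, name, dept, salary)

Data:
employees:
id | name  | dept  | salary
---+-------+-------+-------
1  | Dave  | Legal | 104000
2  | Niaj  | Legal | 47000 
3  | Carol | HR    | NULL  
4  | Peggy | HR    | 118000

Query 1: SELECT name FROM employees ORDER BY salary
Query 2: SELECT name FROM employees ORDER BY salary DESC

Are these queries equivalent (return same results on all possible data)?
No, not equivalent

Query 1 returns: [('Carol',), ('Niaj',), ('Dave',), ('Peggy',)]
Query 2 returns: [('Peggy',), ('Dave',), ('Niaj',), ('Carol',)]

Reason: ASC vs DESC gives opposite ordering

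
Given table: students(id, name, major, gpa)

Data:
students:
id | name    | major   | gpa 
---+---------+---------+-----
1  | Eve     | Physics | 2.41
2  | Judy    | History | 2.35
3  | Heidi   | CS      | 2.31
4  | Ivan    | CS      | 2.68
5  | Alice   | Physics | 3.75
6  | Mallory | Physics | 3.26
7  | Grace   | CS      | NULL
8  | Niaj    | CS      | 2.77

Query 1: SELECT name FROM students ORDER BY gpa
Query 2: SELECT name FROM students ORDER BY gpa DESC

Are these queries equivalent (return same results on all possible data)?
No, not equivalent

Query 1 returns: [('Grace',), ('Heidi',), ('Judy',), ('Eve',), ('Ivan',), ('Niaj',), ('Mallory',), ('Alice',)]
Query 2 returns: [('Alice',), ('Mallory',), ('Niaj',), ('Ivan',), ('Eve',), ('Judy',), ('Heidi',), ('Grace',)]

Reason: ASC vs DESC gives opposite ordering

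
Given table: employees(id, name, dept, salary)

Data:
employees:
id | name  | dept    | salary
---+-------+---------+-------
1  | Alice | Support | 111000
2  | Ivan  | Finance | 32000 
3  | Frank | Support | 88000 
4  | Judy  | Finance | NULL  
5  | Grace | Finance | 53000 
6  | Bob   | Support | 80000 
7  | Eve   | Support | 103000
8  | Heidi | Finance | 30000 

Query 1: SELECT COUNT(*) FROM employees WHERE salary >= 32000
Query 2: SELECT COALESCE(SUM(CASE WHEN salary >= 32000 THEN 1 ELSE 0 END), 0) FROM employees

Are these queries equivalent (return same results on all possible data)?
Yes, equivalent

Both queries return: [(6,)]

Reason: COUNT with WHERE vs conditional SUM (COALESCE handles empty-table NULL)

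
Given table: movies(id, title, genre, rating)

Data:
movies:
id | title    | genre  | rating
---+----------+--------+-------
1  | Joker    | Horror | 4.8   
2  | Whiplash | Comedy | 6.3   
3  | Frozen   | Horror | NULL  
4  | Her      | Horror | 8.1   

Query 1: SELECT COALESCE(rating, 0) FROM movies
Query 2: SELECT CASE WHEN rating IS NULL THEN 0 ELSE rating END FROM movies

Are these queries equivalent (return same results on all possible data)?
Yes, equivalent

Both queries return: [(0,), (4.8,), (6.3,), (8.1,)]

Reason: COALESCE vs CASE for NULL handling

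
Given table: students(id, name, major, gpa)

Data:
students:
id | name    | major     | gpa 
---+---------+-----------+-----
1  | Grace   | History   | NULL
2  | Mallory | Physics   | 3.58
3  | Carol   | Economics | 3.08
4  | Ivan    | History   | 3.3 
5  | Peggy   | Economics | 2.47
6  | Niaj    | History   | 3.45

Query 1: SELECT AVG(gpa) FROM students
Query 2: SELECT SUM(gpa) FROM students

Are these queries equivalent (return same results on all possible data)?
No, not equivalent

Query 1 returns: [(3.176,)]
Query 2 returns: [(15.88,)]

Reason: AVG vs SUM give different aggregate values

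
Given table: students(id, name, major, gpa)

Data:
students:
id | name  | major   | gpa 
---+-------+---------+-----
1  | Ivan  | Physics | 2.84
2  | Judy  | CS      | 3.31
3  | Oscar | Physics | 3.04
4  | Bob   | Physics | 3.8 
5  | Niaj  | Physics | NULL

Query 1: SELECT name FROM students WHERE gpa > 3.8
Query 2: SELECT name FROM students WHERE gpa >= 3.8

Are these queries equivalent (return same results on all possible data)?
No, not equivalent

Query 1 returns: []
Query 2 returns: [('Bob',)]

Reason: > vs >= gives different results when gpa = 3.8 exists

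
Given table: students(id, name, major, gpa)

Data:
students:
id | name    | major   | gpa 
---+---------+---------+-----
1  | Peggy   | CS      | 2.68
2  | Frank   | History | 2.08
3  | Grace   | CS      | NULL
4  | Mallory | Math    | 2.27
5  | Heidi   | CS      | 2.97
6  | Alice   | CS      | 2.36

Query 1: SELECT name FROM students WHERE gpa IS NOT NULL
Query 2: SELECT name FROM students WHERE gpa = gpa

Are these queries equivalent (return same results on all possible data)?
Yes, equivalent

Both queries return: [('Alice',), ('Frank',), ('Heidi',), ('Mallory',), ('Peggy',)]

Reason: IS NOT NULL vs self-equality (both exclude NULLs)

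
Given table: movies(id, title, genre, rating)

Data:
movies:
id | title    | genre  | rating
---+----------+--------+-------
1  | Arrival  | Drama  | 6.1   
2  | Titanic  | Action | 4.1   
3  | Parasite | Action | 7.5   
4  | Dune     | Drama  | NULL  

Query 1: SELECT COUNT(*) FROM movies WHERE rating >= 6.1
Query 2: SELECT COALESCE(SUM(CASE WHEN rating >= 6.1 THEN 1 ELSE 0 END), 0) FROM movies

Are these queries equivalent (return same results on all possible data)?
Yes, equivalent

Both queries return: [(2,)]

Reason: COUNT with WHERE vs conditional SUM (COALESCE handles empty-table NULL)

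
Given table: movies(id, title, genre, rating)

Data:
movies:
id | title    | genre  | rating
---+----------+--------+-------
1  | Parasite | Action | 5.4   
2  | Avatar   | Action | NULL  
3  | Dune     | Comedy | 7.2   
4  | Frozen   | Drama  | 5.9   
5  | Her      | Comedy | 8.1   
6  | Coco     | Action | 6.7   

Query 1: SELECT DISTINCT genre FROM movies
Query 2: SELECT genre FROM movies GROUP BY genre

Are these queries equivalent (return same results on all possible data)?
Yes, equivalent

Both queries return: [('Action',), ('Comedy',), ('Drama',)]

Reason: Both get unique genres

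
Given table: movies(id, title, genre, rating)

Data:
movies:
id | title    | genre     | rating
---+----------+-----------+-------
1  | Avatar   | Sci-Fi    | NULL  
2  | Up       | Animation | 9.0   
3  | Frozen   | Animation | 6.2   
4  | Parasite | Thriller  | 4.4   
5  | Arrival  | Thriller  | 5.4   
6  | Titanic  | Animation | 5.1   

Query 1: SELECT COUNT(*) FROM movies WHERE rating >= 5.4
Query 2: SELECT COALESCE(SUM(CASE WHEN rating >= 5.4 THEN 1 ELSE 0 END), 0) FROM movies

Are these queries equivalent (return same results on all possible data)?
Yes, equivalent

Both queries return: [(3,)]

Reason: COUNT with WHERE vs conditional SUM (COALESCE handles empty-table NULL)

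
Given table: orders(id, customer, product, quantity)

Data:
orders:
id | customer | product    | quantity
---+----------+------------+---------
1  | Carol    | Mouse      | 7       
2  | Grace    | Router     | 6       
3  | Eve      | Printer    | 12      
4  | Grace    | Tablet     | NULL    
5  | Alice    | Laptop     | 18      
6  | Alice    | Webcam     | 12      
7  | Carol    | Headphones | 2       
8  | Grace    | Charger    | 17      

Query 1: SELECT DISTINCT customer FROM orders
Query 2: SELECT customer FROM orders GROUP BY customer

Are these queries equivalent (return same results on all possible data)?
Yes, equivalent

Both queries return: [('Alice',), ('Carol',), ('Eve',), ('Grace',)]

Reason: Both get unique customers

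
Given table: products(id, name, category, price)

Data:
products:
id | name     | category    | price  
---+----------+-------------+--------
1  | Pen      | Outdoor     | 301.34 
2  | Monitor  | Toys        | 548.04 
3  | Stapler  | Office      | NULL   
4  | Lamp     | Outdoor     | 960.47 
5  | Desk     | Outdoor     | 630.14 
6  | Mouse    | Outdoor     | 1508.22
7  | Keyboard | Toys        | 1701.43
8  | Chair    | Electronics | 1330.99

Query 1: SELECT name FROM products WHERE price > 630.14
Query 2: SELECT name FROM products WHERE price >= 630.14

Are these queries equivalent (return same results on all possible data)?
No, not equivalent

Query 1 returns: [('Lamp',), ('Mouse',), ('Keyboard',), ('Chair',)]
Query 2 returns: [('Lamp',), ('Desk',), ('Mouse',), ('Keyboard',), ('Chair',)]

Reason: > vs >= gives different results when price = 630.14 exists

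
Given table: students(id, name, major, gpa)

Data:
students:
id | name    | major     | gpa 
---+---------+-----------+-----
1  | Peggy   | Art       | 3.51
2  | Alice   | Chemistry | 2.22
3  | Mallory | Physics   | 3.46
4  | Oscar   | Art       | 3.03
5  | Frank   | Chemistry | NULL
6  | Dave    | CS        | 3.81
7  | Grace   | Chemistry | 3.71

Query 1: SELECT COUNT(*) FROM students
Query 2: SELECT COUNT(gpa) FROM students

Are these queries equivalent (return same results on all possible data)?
No, not equivalent

Query 1 returns: [(7,)]
Query 2 returns: [(6,)]

Reason: COUNT(*) includes NULLs, COUNT(column) excludes them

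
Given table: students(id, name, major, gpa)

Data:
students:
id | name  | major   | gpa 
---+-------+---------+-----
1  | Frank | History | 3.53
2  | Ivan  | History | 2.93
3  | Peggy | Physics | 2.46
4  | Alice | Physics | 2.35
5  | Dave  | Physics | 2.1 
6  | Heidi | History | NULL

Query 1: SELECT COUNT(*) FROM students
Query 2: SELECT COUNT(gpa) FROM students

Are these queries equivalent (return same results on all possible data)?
No, not equivalent

Query 1 returns: [(6,)]
Query 2 returns: [(5,)]

Reason: COUNT(*) includes NULLs, COUNT(column) excludes them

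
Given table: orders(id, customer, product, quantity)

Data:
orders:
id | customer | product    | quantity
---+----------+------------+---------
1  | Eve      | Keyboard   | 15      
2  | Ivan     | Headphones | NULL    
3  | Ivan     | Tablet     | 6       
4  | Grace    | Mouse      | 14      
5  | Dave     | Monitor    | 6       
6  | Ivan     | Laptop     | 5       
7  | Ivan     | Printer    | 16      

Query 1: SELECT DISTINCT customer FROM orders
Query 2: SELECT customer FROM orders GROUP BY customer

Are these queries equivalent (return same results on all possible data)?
Yes, equivalent

Both queries return: [('Dave',), ('Eve',), ('Grace',), ('Ivan',)]

Reason: Both get unique customers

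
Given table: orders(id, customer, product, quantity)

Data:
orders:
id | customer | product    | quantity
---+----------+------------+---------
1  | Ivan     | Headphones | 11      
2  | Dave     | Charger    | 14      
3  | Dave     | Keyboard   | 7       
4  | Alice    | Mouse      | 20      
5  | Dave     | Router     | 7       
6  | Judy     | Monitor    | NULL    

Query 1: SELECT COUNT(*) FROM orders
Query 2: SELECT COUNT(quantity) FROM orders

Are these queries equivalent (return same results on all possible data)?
No, not equivalent

Query 1 returns: [(6,)]
Query 2 returns: [(5,)]

Reason: COUNT(*) includes NULLs, COUNT(column) excludes them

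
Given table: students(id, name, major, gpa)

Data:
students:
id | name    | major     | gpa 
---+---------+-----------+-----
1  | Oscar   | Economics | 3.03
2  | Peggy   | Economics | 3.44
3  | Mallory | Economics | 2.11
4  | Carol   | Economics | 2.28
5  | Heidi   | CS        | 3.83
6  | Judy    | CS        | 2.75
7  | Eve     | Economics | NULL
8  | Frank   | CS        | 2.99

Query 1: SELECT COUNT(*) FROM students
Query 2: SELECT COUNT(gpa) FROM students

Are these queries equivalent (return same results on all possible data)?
No, not equivalent

Query 1 returns: [(8,)]
Query 2 returns: [(7,)]

Reason: COUNT(*) includes NULLs, COUNT(column) excludes them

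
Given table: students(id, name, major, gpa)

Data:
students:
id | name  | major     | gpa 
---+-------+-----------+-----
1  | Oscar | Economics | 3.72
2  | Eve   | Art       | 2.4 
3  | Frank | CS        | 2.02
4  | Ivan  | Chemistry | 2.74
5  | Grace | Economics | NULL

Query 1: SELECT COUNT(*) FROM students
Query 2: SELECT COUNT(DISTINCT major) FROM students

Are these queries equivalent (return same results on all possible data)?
No, not equivalent

Query 1 returns: [(5,)]
Query 2 returns: [(4,)]

Reason: COUNT(*) counts rows, COUNT(DISTINCT major) counts unique majors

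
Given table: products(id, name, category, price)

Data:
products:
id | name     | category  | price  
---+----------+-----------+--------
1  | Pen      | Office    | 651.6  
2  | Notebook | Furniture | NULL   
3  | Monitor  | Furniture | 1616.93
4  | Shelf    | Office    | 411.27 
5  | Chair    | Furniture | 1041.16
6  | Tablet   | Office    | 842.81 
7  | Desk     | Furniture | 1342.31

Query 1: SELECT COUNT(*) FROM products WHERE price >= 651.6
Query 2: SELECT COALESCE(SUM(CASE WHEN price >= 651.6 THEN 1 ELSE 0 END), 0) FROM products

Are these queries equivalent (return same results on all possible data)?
Yes, equivalent

Both queries return: [(5,)]

Reason: COUNT with WHERE vs conditional SUM (COALESCE handles empty-table NULL)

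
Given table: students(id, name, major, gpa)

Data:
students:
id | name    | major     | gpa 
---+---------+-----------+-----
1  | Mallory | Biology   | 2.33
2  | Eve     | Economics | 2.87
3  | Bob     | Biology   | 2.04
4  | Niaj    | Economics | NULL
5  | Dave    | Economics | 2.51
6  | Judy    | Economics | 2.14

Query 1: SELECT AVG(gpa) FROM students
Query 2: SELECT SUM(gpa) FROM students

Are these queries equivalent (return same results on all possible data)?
No, not equivalent

Query 1 returns: [(2.378,)]
Query 2 returns: [(11.89,)]

Reason: AVG vs SUM give different aggregate values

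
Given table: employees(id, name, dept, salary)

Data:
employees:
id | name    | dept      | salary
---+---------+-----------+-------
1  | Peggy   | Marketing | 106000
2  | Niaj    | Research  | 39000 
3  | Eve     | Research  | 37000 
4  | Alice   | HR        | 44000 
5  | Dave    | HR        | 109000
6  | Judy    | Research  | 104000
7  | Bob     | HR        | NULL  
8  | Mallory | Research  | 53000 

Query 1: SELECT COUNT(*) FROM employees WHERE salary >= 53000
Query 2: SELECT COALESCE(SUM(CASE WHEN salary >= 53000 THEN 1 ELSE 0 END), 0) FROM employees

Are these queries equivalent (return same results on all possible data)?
Yes, equivalent

Both queries return: [(4,)]

Reason: COUNT with WHERE vs conditional SUM (COALESCE handles empty-table NULL)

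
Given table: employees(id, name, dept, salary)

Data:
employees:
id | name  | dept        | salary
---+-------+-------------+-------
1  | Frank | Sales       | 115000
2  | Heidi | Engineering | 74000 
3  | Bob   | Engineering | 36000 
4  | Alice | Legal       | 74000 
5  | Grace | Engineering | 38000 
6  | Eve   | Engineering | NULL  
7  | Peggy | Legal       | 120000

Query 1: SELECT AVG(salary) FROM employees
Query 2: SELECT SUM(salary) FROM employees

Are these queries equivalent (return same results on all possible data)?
No, not equivalent

Query 1 returns: [(76166.66666666667,)]
Query 2 returns: [(457000,)]

Reason: AVG vs SUM give different aggregate values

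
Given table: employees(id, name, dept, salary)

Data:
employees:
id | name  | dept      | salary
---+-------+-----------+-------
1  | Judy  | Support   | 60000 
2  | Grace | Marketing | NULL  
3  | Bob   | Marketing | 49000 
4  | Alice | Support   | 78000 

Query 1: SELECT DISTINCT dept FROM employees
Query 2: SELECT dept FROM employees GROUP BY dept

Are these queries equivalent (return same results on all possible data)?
Yes, equivalent

Both queries return: [('Marketing',), ('Support',)]

Reason: Both get unique depts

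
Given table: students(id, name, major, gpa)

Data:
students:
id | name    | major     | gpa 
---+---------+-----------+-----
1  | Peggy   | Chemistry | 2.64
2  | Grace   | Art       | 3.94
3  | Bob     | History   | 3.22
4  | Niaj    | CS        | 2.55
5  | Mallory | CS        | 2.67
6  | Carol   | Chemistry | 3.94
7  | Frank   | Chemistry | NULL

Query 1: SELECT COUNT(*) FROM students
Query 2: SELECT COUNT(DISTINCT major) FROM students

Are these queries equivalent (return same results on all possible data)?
No, not equivalent

Query 1 returns: [(7,)]
Query 2 returns: [(4,)]

Reason: COUNT(*) counts rows, COUNT(DISTINCT major) counts unique majors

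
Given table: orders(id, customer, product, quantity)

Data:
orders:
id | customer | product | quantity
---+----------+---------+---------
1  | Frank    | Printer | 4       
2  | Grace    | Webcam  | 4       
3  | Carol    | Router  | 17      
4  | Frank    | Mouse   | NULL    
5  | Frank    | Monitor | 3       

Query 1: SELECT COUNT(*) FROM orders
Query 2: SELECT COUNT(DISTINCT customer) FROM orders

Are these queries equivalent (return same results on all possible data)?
No, not equivalent

Query 1 returns: [(5,)]
Query 2 returns: [(3,)]

Reason: COUNT(*) counts rows, COUNT(DISTINCT customer) counts unique customers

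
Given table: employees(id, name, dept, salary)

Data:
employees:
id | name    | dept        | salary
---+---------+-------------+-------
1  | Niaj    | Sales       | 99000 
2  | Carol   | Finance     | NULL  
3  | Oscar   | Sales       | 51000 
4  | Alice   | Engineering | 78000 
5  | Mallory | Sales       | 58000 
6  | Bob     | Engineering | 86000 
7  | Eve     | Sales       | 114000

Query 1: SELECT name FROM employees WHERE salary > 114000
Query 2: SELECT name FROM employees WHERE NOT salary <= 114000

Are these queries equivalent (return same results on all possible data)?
Yes, equivalent

Both queries return: []

Reason: Both filter salary > 114000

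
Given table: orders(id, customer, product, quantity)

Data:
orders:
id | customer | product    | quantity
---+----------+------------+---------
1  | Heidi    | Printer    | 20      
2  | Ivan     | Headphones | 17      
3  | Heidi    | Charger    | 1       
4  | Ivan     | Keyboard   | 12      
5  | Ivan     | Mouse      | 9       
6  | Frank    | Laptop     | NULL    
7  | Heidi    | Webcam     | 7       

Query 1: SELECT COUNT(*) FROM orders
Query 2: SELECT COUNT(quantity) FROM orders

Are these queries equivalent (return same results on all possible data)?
No, not equivalent

Query 1 returns: [(7,)]
Query 2 returns: [(6,)]

Reason: COUNT(*) includes NULLs, COUNT(column) excludes them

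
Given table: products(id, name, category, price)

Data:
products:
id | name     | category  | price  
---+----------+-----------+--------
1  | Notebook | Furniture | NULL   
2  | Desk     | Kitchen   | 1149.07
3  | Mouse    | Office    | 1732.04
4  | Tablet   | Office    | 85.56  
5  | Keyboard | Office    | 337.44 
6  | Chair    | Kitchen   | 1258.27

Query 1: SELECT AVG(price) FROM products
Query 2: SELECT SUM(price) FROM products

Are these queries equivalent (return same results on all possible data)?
No, not equivalent

Query 1 returns: [(912.476,)]
Query 2 returns: [(4562.38,)]

Reason: AVG vs SUM give different aggregate values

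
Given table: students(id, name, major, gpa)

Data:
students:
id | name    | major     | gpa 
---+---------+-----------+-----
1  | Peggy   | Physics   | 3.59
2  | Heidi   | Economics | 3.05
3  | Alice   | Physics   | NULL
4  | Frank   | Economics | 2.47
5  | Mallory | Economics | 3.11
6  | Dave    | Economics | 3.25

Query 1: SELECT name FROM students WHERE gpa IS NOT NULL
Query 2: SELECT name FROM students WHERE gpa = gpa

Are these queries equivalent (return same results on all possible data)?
Yes, equivalent

Both queries return: [('Dave',), ('Frank',), ('Heidi',), ('Mallory',), ('Peggy',)]

Reason: IS NOT NULL vs self-equality (both exclude NULLs)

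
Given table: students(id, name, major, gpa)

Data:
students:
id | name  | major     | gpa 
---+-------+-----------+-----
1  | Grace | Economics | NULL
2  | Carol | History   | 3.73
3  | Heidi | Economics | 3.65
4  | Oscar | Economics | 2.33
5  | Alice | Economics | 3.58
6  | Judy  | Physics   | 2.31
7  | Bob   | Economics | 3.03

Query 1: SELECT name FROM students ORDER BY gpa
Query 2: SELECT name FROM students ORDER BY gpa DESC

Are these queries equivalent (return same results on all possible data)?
No, not equivalent

Query 1 returns: [('Grace',), ('Judy',), ('Oscar',), ('Bob',), ('Alice',), ('Heidi',), ('Carol',)]
Query 2 returns: [('Carol',), ('Heidi',), ('Alice',), ('Bob',), ('Oscar',), ('Judy',), ('Grace',)]

Reason: ASC vs DESC gives opposite ordering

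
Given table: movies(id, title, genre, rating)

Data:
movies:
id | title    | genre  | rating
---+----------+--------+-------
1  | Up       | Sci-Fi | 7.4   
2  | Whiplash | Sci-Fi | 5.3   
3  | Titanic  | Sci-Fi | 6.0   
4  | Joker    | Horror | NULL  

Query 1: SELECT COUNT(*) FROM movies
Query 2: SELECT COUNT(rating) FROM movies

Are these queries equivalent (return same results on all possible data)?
No, not equivalent

Query 1 returns: [(4,)]
Query 2 returns: [(3,)]

Reason: COUNT(*) includes NULLs, COUNT(column) excludes them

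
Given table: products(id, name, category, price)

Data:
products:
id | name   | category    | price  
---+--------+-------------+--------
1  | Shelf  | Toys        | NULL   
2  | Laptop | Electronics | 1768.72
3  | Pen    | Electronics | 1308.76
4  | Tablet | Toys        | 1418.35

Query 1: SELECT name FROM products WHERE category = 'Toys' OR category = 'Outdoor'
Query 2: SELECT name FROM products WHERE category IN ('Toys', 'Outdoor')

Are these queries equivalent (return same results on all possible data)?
Yes, equivalent

Both queries return: [('Shelf',), ('Tablet',)]

Reason: OR vs IN are equivalent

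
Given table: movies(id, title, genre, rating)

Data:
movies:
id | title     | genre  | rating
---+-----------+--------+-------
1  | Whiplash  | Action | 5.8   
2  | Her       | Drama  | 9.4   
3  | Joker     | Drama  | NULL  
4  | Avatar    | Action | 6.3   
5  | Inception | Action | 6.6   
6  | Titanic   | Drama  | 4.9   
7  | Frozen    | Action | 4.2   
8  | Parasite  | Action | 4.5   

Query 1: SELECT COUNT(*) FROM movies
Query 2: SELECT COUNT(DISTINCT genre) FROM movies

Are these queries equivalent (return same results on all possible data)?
No, not equivalent

Query 1 returns: [(8,)]
Query 2 returns: [(2,)]

Reason: COUNT(*) counts rows, COUNT(DISTINCT genre) counts unique genres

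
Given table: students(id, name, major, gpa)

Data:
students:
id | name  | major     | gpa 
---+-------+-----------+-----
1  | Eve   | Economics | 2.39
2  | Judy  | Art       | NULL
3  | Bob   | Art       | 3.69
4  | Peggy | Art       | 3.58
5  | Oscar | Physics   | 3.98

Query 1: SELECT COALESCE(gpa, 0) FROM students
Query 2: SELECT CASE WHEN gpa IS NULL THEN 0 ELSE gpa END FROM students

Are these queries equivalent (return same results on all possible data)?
Yes, equivalent

Both queries return: [(0,), (2.39,), (3.58,), (3.69,), (3.98,)]

Reason: COALESCE vs CASE for NULL handling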